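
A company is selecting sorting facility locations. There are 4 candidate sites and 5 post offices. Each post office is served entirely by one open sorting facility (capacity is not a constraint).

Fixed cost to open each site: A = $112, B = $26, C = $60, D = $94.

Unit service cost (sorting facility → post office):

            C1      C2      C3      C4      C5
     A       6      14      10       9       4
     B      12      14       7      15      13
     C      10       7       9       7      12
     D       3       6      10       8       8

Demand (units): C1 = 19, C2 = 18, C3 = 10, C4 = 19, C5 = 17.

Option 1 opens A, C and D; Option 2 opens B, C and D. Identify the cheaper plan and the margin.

Option 1: {A, C, D}: C1→D 3·19=57, C2→D 6·18=108, C3→C 9·10=90, C4→C 7·19=133, C5→A 4·17=68. Service 456; fixed 266; total 722.
Option 2: {B, C, D}: C1→D 3·19=57, C2→D 6·18=108, C3→B 7·10=70, C4→C 7·19=133, C5→D 8·17=136. Service 504; fixed 180; total 684.
Difference: |722 − 684| = 38.

Option 2 is cheaper by 38.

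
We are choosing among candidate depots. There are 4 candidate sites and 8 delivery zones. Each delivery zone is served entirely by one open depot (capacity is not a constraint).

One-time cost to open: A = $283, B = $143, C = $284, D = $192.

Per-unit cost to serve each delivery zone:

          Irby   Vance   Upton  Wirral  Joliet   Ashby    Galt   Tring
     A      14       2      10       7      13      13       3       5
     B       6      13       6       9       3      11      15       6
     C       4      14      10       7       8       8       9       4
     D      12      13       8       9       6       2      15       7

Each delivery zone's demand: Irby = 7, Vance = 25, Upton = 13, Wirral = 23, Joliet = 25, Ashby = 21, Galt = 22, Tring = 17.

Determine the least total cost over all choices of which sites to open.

For any fixed open set, each delivery zone goes to its cheapest open site; total = fixed + service.
{A, B}: Irby→B 6·7=42, Vance→A 2·25=50, Upton→B 6·13=78, Wirral→A 7·23=161, Joliet→B 3·25=75, Ashby→B 11·21=231, Galt→A 3·22=66, Tring→A 5·17=85. Service 788; fixed 426; total 1214.
{A, B, D}: service 599 + fixed 618 = 1217
{A, D}: Irby→D 12·7=84, Vance→A 2·25=50, Upton→D 8·13=104, Wirral→A 7·23=161, Joliet→D 6·25=150, Ashby→D 2·21=42, Galt→A 3·22=66, Tring→A 5·17=85. Service 742; fixed 475; total 1217.
{A, B, C, D}: Irby→C 4·7=28, Vance→A 2·25=50, Upton→B 6·13=78, Wirral→A 7·23=161, Joliet→B 3·25=75, Ashby→D 2·21=42, Galt→A 3·22=66, Tring→C 4·17=68. Service 568; fixed 902; total 1470.
(All 15 nonempty subsets were checked; A and B is lowest.)

Minimum total cost: 1214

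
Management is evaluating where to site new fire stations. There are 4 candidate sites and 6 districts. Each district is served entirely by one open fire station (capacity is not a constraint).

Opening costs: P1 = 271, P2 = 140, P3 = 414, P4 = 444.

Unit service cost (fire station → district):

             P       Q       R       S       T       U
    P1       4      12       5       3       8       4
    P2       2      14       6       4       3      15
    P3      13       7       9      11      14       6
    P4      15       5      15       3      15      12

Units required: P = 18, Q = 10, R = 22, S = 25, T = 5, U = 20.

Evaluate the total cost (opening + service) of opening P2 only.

Each district is assigned to its cheapest site among the open ones.
{P2}: P→P2 2·18=36, Q→P2 14·10=140, R→P2 6·22=132, S→P2 4·25=100, T→P2 3·5=15, U→P2 15·20=300. Service 723; fixed 140; total 863.

Total cost: 863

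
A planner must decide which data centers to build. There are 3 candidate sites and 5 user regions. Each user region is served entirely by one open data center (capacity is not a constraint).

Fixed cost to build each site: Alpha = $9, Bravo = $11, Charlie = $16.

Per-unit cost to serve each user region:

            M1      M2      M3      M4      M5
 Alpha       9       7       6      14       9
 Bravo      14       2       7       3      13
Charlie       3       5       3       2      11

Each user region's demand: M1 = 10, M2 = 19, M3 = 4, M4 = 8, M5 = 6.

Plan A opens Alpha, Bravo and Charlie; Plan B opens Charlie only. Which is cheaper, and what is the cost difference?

Plan A is cheaper by 49.

Plan A: {Alpha, Bravo, Charlie}: M1→Charlie 3·10=30, M2→Bravo 2·19=38, M3→Charlie 3·4=12, M4→Charlie 2·8=16, M5→Alpha 9·6=54. Service 150; fixed 36; total 186.
Plan B: {Charlie}: M1→Charlie 3·10=30, M2→Charlie 5·19=95, M3→Charlie 3·4=12, M4→Charlie 2·8=16, M5→Charlie 11·6=66. Service 219; fixed 16; total 235.
Difference: |186 − 235| = 49.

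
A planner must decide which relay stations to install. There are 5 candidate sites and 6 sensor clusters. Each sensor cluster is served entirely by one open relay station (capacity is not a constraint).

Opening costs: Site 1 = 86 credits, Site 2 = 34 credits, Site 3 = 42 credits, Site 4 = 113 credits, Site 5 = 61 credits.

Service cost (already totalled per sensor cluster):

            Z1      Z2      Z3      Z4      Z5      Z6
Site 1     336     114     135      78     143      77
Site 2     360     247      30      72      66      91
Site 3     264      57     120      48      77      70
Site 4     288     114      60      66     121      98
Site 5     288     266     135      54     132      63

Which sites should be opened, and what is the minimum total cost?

Open Site 2 and Site 3; minimum total cost 611.

For any fixed open set, each sensor cluster goes to its cheapest open site; total = fixed + service.
{Site 2, Site 3}: Z1→Site 3 264, Z2→Site 3 57, Z3→Site 2 30, Z4→Site 3 48, Z5→Site 2 66, Z6→Site 3 70. Service 535; fixed 76; total 611.
{Site 2, Site 3, Site 5}: service 528 + fixed 137 = 665
{Site 3}: service 636 + fixed 42 = 678
{Site 1, Site 2, Site 3, Site 4, Site 5}: service 528 + fixed 336 = 864
No other subset beats 611.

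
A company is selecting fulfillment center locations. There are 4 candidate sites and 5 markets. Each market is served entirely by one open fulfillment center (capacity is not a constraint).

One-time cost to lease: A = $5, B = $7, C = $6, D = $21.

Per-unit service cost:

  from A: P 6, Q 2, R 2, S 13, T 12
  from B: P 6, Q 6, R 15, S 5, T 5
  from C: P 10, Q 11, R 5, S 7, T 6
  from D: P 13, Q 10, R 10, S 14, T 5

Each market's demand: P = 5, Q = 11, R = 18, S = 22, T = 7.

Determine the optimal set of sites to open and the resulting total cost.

For any fixed open set, each market goes to its cheapest open site; total = fixed + service.
{A, B}: P→A 6·5=30, Q→A 2·11=22, R→A 2·18=36, S→B 5·22=110, T→B 5·7=35. Service 233; fixed 12; total 245.
{A, B, C}: P→A 6·5=30, Q→A 2·11=22, R→A 2·18=36, S→B 5·22=110, T→B 5·7=35. Service 233; fixed 18; total 251.
{A, B, D}: service 233 + fixed 33 = 266
{A, B, C, D}: P→A 6·5=30, Q→A 2·11=22, R→A 2·18=36, S→B 5·22=110, T→B 5·7=35. Service 233; fixed 39; total 272.
No other subset beats 245.

Open A and B; minimum total cost 245.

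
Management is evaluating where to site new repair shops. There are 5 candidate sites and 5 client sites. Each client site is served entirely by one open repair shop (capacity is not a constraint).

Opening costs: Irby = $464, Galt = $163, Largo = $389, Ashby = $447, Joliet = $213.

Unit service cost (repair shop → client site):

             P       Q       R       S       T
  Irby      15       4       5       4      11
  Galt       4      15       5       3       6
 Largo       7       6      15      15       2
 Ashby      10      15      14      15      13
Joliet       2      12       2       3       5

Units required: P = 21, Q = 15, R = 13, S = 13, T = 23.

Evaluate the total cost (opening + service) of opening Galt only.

Each client site is assigned to its cheapest site among the open ones.
{Galt}: P→Galt 4·21=84, Q→Galt 15·15=225, R→Galt 5·13=65, S→Galt 3·13=39, T→Galt 6·23=138. Service 551; fixed 163; total 714.

Total cost: 714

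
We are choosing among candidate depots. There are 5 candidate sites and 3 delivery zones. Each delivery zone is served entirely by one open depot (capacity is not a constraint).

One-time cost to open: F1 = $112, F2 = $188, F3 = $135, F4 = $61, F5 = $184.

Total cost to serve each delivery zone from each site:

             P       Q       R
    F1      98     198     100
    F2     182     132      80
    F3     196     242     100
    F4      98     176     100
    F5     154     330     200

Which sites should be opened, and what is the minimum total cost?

For any fixed open set, each delivery zone goes to its cheapest open site; total = fixed + service.
{F4}: P→F4 98, Q→F4 176, R→F4 100. Service 374; fixed 61; total 435.
{F1}: service 396 + fixed 112 = 508
{F1, F4}: service 374 + fixed 173 = 547
{F1, F2, F3, F4, F5}: P→F1 98, Q→F2 132, R→F2 80. Service 310; fixed 680; total 990.
No other subset beats 435.

Open F4 only; minimum total cost 435.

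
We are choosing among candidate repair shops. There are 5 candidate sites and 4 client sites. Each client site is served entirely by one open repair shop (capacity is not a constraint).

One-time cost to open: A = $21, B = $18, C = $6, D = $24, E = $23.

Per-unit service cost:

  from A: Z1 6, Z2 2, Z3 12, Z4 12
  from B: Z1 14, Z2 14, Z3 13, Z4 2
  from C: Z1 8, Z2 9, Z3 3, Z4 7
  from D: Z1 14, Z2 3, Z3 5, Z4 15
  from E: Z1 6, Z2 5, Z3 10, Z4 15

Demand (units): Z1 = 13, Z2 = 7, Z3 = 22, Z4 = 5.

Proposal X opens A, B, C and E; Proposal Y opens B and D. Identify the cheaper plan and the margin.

Proposal X is cheaper by 129.

Proposal X: {A, B, C, E}: Z1→A 6·13=78, Z2→A 2·7=14, Z3→C 3·22=66, Z4→B 2·5=10. Service 168; fixed 68; total 236.
Proposal Y: {B, D}: Z1→B 14·13=182, Z2→D 3·7=21, Z3→D 5·22=110, Z4→B 2·5=10. Service 323; fixed 42; total 365.
Difference: |236 − 365| = 129.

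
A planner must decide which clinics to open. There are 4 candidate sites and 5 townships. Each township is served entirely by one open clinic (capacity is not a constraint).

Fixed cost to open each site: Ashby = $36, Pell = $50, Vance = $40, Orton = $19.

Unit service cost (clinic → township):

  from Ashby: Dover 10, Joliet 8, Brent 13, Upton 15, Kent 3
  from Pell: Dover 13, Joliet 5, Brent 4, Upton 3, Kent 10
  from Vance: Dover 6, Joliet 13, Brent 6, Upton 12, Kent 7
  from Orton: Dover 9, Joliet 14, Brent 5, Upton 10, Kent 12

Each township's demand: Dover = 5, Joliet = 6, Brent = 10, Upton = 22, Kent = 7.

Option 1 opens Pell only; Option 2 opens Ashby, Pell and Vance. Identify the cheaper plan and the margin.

Option 1: {Pell}: Dover→Pell 13·5=65, Joliet→Pell 5·6=30, Brent→Pell 4·10=40, Upton→Pell 3·22=66, Kent→Pell 10·7=70. Service 271; fixed 50; total 321.
Option 2: {Ashby, Pell, Vance}: Dover→Vance 6·5=30, Joliet→Pell 5·6=30, Brent→Pell 4·10=40, Upton→Pell 3·22=66, Kent→Ashby 3·7=21. Service 187; fixed 126; total 313.
Difference: |321 − 313| = 8.

Option 2 is cheaper by 8.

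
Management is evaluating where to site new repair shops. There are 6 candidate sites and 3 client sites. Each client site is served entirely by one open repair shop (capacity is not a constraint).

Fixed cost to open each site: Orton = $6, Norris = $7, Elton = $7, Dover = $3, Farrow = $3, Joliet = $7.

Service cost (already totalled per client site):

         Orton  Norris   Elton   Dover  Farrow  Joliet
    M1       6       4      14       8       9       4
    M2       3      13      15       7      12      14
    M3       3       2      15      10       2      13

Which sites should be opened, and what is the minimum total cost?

Open Orton only; minimum total cost 18.

For any fixed open set, each client site goes to its cheapest open site; total = fixed + service.
{Orton}: M1→Orton 6, M2→Orton 3, M3→Orton 3. Service 12; fixed 6; total 18.
{Orton, Farrow}: service 11 + fixed 9 = 20
{Orton, Dover}: M1→Orton 6, M2→Orton 3, M3→Orton 3. Service 12; fixed 9; total 21.
{Orton, Norris, Elton, Dover, Farrow, Joliet}: M1→Norris 4, M2→Orton 3, M3→Norris 2. Service 9; fixed 33; total 42.
No other subset beats 18.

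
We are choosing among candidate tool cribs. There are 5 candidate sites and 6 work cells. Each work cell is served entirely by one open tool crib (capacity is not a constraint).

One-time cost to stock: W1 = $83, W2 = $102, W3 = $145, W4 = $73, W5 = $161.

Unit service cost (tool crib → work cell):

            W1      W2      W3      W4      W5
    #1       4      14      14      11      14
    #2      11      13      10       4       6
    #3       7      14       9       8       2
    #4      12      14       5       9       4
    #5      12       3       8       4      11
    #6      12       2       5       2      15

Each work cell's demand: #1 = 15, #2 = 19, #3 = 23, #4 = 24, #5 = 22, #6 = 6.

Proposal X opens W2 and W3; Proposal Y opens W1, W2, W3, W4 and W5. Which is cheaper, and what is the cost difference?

Proposal X: {W2, W3}: #1→W2 14·15=210, #2→W3 10·19=190, #3→W3 9·23=207, #4→W3 5·24=120, #5→W2 3·22=66, #6→W2 2·6=12. Service 805; fixed 247; total 1052.
Proposal Y: {W1, W2, W3, W4, W5}: #1→W1 4·15=60, #2→W4 4·19=76, #3→W5 2·23=46, #4→W5 4·24=96, #5→W2 3·22=66, #6→W2 2·6=12. Service 356; fixed 564; total 920.
Difference: |1052 − 920| = 132.

Proposal Y is cheaper by 132.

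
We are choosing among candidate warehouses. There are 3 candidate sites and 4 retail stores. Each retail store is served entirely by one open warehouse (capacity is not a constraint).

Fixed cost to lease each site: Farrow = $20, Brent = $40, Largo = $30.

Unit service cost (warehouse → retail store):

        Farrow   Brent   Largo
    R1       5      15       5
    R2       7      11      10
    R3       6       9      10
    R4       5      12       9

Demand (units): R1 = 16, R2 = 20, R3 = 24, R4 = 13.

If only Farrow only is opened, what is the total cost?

Total cost: 449

Each retail store is assigned to its cheapest site among the open ones.
{Farrow}: R1→Farrow 5·16=80, R2→Farrow 7·20=140, R3→Farrow 6·24=144, R4→Farrow 5·13=65. Service 429; fixed 20; total 449.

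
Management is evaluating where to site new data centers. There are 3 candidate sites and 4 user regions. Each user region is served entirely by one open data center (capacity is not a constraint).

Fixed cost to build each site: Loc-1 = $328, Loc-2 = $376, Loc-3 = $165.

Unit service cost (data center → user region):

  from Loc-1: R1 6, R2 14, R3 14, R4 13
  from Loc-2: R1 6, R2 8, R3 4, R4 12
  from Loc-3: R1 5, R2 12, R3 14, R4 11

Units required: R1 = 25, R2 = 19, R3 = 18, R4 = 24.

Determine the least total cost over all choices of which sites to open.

Minimum total cost: 1034

For any fixed open set, each user region goes to its cheapest open site; total = fixed + service.
{Loc-3}: R1→Loc-3 5·25=125, R2→Loc-3 12·19=228, R3→Loc-3 14·18=252, R4→Loc-3 11·24=264. Service 869; fixed 165; total 1034.
{Loc-2}: R1→Loc-2 6·25=150, R2→Loc-2 8·19=152, R3→Loc-2 4·18=72, R4→Loc-2 12·24=288. Service 662; fixed 376; total 1038.
{Loc-2, Loc-3}: R1→Loc-3 5·25=125, R2→Loc-2 8·19=152, R3→Loc-2 4·18=72, R4→Loc-3 11·24=264. Service 613; fixed 541; total 1154.
{Loc-1, Loc-2, Loc-3}: service 613 + fixed 869 = 1482
No other subset beats 1034.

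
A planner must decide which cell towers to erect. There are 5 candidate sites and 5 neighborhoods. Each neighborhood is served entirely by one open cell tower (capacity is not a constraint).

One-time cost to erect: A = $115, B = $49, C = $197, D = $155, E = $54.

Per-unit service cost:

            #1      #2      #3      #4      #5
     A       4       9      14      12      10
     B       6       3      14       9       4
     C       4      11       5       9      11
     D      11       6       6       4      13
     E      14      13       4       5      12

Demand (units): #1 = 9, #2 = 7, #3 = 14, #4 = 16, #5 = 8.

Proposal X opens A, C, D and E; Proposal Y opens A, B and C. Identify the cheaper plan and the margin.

Proposal X: {A, C, D, E}: #1→A 4·9=36, #2→D 6·7=42, #3→E 4·14=56, #4→D 4·16=64, #5→A 10·8=80. Service 278; fixed 521; total 799.
Proposal Y: {A, B, C}: #1→A 4·9=36, #2→B 3·7=21, #3→C 5·14=70, #4→B 9·16=144, #5→B 4·8=32. Service 303; fixed 361; total 664.
Difference: |799 − 664| = 135.

Proposal Y is cheaper by 135.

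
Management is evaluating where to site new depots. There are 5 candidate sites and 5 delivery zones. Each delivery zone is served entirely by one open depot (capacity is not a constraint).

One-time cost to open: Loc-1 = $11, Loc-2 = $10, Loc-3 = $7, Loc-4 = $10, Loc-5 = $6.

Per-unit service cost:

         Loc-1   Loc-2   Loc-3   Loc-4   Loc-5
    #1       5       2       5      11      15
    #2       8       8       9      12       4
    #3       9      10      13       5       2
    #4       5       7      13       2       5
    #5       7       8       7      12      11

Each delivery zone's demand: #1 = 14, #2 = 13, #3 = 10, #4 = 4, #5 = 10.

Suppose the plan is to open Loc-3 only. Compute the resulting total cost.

Total cost: 446

Each delivery zone is assigned to its cheapest site among the open ones.
{Loc-3}: #1→Loc-3 5·14=70, #2→Loc-3 9·13=117, #3→Loc-3 13·10=130, #4→Loc-3 13·4=52, #5→Loc-3 7·10=70. Service 439; fixed 7; total 446.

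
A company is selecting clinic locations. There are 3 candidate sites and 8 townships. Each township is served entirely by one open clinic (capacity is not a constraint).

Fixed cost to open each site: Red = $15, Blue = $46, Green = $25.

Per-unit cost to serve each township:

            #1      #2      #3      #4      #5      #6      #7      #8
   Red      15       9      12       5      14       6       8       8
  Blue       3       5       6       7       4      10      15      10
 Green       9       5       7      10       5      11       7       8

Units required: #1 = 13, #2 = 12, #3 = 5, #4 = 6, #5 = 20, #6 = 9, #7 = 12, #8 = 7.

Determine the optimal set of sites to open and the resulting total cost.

Open Red and Blue; minimum total cost 506.

For any fixed open set, each township goes to its cheapest open site; total = fixed + service.
{Red, Blue}: #1→Blue 3·13=39, #2→Blue 5·12=60, #3→Blue 6·5=30, #4→Red 5·6=30, #5→Blue 4·20=80, #6→Red 6·9=54, #7→Red 8·12=96, #8→Red 8·7=56. Service 445; fixed 61; total 506.
{Red, Blue, Green}: service 433 + fixed 86 = 519
{Blue, Green}: service 481 + fixed 71 = 552
{Red}: #1→Red 15·13=195, #2→Red 9·12=108, #3→Red 12·5=60, #4→Red 5·6=30, #5→Red 14·20=280, #6→Red 6·9=54, #7→Red 8·12=96, #8→Red 8·7=56. Service 879; fixed 15; total 894.
(All 7 nonempty subsets were checked; Red and Blue is lowest.)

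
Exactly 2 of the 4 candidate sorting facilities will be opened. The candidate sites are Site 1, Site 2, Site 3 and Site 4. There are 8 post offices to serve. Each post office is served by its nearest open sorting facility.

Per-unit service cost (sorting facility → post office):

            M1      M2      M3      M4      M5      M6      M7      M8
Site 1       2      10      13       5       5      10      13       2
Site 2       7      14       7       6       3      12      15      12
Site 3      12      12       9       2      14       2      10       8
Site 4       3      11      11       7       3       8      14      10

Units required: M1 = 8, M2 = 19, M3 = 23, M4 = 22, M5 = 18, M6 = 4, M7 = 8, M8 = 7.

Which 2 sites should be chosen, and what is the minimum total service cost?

Choose Site 1 and Site 3; total service cost 649.

With exactly 2 open, each post office uses its cheapest among the chosen.
{Site 1, Site 3}: M1→Site 1 2·8=16, M2→Site 1 10·19=190, M3→Site 3 9·23=207, M4→Site 3 2·22=44, M5→Site 1 5·18=90, M6→Site 3 2·4=8, M7→Site 3 10·8=80, M8→Site 1 2·7=14. Service cost 649.
{Site 3, Site 4}: service cost 682
{Site 2, Site 3}: service cost 687
Among all 6 size-2 choices, {Site 1, Site 3} is lowest.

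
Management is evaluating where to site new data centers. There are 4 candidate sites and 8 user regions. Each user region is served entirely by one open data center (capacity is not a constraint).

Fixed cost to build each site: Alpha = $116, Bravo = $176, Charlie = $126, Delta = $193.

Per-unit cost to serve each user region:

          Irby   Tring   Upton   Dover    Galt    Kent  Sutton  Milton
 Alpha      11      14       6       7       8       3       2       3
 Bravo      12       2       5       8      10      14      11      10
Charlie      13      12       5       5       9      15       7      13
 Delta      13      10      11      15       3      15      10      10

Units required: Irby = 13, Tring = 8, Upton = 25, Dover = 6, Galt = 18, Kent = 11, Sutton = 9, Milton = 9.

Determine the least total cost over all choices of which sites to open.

Minimum total cost: 785

For any fixed open set, each user region goes to its cheapest open site; total = fixed + service.
{Alpha}: Irby→Alpha 11·13=143, Tring→Alpha 14·8=112, Upton→Alpha 6·25=150, Dover→Alpha 7·6=42, Galt→Alpha 8·18=144, Kent→Alpha 3·11=33, Sutton→Alpha 2·9=18, Milton→Alpha 3·9=27. Service 669; fixed 116; total 785.
{Alpha, Bravo}: Irby→Alpha 11·13=143, Tring→Bravo 2·8=16, Upton→Bravo 5·25=125, Dover→Alpha 7·6=42, Galt→Alpha 8·18=144, Kent→Alpha 3·11=33, Sutton→Alpha 2·9=18, Milton→Alpha 3·9=27. Service 548; fixed 292; total 840.
{Alpha, Delta}: service 547 + fixed 309 = 856
{Alpha, Bravo, Charlie, Delta}: service 446 + fixed 611 = 1057
No other subset beats 785.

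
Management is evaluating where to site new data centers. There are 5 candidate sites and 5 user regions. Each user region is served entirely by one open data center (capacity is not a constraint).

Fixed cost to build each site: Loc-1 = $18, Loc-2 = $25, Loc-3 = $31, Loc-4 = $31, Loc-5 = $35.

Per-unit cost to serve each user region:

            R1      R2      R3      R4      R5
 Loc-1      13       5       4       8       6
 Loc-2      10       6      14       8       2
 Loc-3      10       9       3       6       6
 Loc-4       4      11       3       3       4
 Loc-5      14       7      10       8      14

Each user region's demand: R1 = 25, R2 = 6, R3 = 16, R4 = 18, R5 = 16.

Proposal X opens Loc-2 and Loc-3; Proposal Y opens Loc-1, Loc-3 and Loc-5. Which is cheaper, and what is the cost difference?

Proposal X is cheaper by 86.

Proposal X: {Loc-2, Loc-3}: R1→Loc-2 10·25=250, R2→Loc-2 6·6=36, R3→Loc-3 3·16=48, R4→Loc-3 6·18=108, R5→Loc-2 2·16=32. Service 474; fixed 56; total 530.
Proposal Y: {Loc-1, Loc-3, Loc-5}: R1→Loc-3 10·25=250, R2→Loc-1 5·6=30, R3→Loc-3 3·16=48, R4→Loc-3 6·18=108, R5→Loc-1 6·16=96. Service 532; fixed 84; total 616.
Difference: |530 − 616| = 86.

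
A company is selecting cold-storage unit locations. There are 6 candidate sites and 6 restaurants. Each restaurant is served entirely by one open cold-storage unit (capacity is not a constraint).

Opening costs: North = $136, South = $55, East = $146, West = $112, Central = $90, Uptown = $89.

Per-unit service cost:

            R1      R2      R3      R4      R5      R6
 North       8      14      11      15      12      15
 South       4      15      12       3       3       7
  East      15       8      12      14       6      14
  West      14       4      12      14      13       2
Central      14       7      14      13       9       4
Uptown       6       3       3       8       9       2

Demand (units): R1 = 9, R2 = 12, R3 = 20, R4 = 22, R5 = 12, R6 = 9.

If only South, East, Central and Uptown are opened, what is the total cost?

Each restaurant is assigned to its cheapest site among the open ones.
{South, East, Central, Uptown}: R1→South 4·9=36, R2→Uptown 3·12=36, R3→Uptown 3·20=60, R4→South 3·22=66, R5→South 3·12=36, R6→Uptown 2·9=18. Service 252; fixed 380; total 632.

Total cost: 632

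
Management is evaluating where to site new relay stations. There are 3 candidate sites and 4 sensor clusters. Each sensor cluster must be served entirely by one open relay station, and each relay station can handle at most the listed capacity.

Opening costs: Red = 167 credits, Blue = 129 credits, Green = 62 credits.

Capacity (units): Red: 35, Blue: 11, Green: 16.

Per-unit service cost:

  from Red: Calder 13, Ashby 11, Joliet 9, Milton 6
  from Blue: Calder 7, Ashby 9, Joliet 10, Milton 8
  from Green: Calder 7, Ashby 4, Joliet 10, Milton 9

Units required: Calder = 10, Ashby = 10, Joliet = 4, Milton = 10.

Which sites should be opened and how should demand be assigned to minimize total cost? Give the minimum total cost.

Open {Red, Green}: Calder→Red 13·10=130, Ashby→Green 4·10=40, Joliet→Red 9·4=36, Milton→Red 6·10=60.
Loads: Red carries 24/35, Green carries 10/16. Service 266; fixed 229; total 495.
Next best feasible plan costs 499.

Minimum total cost: 495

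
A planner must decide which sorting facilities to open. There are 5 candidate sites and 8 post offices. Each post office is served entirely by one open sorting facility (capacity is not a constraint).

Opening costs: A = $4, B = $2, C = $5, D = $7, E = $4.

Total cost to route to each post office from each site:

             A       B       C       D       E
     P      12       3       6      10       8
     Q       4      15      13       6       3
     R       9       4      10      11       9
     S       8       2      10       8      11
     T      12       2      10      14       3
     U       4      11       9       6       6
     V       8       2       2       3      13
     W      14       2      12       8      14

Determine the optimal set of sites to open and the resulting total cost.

Open A and B; minimum total cost 29.

For any fixed open set, each post office goes to its cheapest open site; total = fixed + service.
{A, B}: P→B 3, Q→A 4, R→B 4, S→B 2, T→B 2, U→A 4, V→B 2, W→B 2. Service 23; fixed 6; total 29.
{B, E}: service 24 + fixed 6 = 30
{A, B, E}: service 22 + fixed 10 = 32
{A, B, C, D, E}: service 22 + fixed 22 = 44
No other subset beats 29.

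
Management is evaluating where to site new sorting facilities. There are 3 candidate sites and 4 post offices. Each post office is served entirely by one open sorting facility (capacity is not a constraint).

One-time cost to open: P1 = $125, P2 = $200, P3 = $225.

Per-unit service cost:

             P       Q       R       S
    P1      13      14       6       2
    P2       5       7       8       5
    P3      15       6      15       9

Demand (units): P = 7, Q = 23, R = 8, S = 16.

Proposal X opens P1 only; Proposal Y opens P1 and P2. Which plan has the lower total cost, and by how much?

Proposal Y is cheaper by 17.

Proposal X: {P1}: P→P1 13·7=91, Q→P1 14·23=322, R→P1 6·8=48, S→P1 2·16=32. Service 493; fixed 125; total 618.
Proposal Y: {P1, P2}: P→P2 5·7=35, Q→P2 7·23=161, R→P1 6·8=48, S→P1 2·16=32. Service 276; fixed 325; total 601.
Difference: |618 − 601| = 17.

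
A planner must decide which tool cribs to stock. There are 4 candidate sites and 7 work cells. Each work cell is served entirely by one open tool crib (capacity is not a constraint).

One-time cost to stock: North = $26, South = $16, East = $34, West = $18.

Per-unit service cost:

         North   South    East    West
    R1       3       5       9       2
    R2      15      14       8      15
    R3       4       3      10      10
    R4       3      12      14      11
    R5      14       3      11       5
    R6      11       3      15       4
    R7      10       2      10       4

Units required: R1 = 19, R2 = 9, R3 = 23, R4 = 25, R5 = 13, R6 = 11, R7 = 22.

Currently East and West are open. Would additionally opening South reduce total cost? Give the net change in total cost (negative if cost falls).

Yes — net change −226 (cost falls by 226).

Current service cost with {East, West}: 812.
Adding South: each work cell re-picks its cheapest; new service cost 570, saving 242.
Extra fixed cost: 16. Net change = 16 − 242 = -226.
(Totals: 864 → 638.)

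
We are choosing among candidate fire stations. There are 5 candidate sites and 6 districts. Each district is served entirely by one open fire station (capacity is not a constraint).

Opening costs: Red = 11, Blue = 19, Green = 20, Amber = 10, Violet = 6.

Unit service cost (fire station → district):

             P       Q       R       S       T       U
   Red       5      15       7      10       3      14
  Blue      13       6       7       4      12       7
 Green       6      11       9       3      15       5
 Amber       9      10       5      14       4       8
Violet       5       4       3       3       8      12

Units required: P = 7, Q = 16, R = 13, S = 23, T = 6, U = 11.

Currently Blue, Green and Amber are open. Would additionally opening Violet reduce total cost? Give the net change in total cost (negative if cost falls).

Current service cost with {Blue, Green, Amber}: 351.
Adding Violet: each district re-picks its cheapest; new service cost 286, saving 65.
Extra fixed cost: 6. Net change = 6 − 65 = -59.
(Totals: 400 → 341.)

Yes — net change −59 (cost falls by 59).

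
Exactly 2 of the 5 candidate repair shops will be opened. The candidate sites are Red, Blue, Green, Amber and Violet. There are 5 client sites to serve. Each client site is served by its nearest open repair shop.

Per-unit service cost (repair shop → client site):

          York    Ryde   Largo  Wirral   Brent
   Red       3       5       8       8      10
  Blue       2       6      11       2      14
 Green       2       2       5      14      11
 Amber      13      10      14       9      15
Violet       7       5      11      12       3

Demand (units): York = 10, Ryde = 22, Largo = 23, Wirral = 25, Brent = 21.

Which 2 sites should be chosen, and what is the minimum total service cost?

Choose Blue and Green; total service cost 460.

With exactly 2 open, each client site uses its cheapest among the chosen.
{Blue, Green}: York→Blue 2·10=20, Ryde→Green 2·22=44, Largo→Green 5·23=115, Wirral→Blue 2·25=50, Brent→Green 11·21=231. Service cost 460.
{Blue, Violet}: service cost 496
{Green, Violet}: service cost 542
Among all 10 size-2 choices, {Blue, Green} is lowest.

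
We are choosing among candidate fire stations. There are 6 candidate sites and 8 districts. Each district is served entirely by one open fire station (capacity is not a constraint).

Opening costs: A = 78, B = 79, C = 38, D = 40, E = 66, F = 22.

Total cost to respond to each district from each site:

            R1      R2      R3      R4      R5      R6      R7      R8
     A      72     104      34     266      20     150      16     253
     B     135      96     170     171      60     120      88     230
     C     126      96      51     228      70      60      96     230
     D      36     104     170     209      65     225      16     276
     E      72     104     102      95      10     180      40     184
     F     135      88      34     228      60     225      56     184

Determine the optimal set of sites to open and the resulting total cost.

For any fixed open set, each district goes to its cheapest open site; total = fixed + service.
{C, D, E, F}: R1→D 36, R2→F 88, R3→F 34, R4→E 95, R5→E 10, R6→C 60, R7→D 16, R8→E 184. Service 523; fixed 166; total 689.
{C, D, E}: service 548 + fixed 144 = 692
{C, E, F}: service 583 + fixed 126 = 709
{A, B, C, D, E, F}: service 523 + fixed 323 = 846
No other subset beats 689.

Open C, D, E and F; minimum total cost 689.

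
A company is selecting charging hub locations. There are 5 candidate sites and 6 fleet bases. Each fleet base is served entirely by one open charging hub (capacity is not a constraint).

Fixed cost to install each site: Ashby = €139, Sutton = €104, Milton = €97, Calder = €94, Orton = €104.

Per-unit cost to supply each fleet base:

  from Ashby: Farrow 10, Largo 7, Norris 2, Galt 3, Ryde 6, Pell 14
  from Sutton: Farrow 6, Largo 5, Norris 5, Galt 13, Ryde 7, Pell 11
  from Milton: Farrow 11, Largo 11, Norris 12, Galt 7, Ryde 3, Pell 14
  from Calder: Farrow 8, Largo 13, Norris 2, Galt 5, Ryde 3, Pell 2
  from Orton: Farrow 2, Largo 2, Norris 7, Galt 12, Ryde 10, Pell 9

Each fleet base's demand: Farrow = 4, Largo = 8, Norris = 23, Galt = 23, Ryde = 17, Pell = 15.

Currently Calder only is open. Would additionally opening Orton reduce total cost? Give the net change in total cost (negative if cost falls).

Current service cost with {Calder}: 378.
Adding Orton: each fleet base re-picks its cheapest; new service cost 266, saving 112.
Extra fixed cost: 104. Net change = 104 − 112 = -8.
(Totals: 472 → 464.)

Yes — net change −8 (cost falls by 8).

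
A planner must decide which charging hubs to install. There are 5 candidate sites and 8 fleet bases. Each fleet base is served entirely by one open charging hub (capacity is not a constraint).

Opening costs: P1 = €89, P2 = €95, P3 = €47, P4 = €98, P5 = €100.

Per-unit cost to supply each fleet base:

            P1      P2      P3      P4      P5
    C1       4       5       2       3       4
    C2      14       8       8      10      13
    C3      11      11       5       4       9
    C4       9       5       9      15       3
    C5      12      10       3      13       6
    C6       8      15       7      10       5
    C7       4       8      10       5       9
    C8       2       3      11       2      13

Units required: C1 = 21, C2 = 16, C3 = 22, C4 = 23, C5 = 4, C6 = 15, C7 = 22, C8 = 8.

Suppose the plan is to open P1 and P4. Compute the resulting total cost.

Each fleet base is assigned to its cheapest site among the open ones.
{P1, P4}: C1→P4 3·21=63, C2→P4 10·16=160, C3→P4 4·22=88, C4→P1 9·23=207, C5→P1 12·4=48, C6→P1 8·15=120, C7→P1 4·22=88, C8→P1 2·8=16. Service 790; fixed 187; total 977.

Total cost: 977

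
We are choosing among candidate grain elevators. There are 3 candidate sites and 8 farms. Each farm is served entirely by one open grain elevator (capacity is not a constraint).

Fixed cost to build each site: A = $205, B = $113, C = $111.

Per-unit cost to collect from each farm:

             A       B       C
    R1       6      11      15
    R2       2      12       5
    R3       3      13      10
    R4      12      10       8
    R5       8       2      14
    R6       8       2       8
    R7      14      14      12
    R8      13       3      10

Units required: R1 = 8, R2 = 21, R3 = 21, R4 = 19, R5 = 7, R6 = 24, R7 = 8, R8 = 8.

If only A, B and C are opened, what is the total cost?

Each farm is assigned to its cheapest site among the open ones.
{A, B, C}: R1→A 6·8=48, R2→A 2·21=42, R3→A 3·21=63, R4→C 8·19=152, R5→B 2·7=14, R6→B 2·24=48, R7→C 12·8=96, R8→B 3·8=24. Service 487; fixed 429; total 916.

Total cost: 916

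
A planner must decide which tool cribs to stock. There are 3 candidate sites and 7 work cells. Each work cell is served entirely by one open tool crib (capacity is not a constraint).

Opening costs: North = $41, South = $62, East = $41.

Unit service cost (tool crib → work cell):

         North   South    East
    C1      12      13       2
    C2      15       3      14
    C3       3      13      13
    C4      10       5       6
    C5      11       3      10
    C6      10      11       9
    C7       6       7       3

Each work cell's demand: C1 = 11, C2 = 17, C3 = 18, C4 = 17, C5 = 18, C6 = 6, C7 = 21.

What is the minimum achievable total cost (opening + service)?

For any fixed open set, each work cell goes to its cheapest open site; total = fixed + service.
{North, South, East}: C1→East 2·11=22, C2→South 3·17=51, C3→North 3·18=54, C4→South 5·17=85, C5→South 3·18=54, C6→East 9·6=54, C7→East 3·21=63. Service 383; fixed 144; total 527.
{North, South}: service 562 + fixed 103 = 665
{South, East}: C1→East 2·11=22, C2→South 3·17=51, C3→South 13·18=234, C4→South 5·17=85, C5→South 3·18=54, C6→East 9·6=54, C7→East 3·21=63. Service 563; fixed 103; total 666.
{North}: C1→North 12·11=132, C2→North 15·17=255, C3→North 3·18=54, C4→North 10·17=170, C5→North 11·18=198, C6→North 10·6=60, C7→North 6·21=126. Service 995; fixed 41; total 1036.
(All 7 nonempty subsets were checked; North, South and East is lowest.)

Minimum total cost: 527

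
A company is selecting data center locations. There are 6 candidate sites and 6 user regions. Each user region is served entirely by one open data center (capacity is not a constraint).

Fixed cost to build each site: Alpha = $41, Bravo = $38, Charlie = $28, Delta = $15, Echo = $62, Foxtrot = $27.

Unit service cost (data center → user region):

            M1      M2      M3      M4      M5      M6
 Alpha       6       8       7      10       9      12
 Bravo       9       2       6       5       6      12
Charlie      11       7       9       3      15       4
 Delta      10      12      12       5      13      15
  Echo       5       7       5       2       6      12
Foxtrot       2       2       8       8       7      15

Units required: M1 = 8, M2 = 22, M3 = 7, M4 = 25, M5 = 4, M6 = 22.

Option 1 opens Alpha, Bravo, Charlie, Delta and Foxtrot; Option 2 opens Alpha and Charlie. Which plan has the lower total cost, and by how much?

Option 1: {Alpha, Bravo, Charlie, Delta, Foxtrot}: M1→Foxtrot 2·8=16, M2→Bravo 2·22=44, M3→Bravo 6·7=42, M4→Charlie 3·25=75, M5→Bravo 6·4=24, M6→Charlie 4·22=88. Service 289; fixed 149; total 438.
Option 2: {Alpha, Charlie}: M1→Alpha 6·8=48, M2→Charlie 7·22=154, M3→Alpha 7·7=49, M4→Charlie 3·25=75, M5→Alpha 9·4=36, M6→Charlie 4·22=88. Service 450; fixed 69; total 519.
Difference: |438 − 519| = 81.

Option 1 is cheaper by 81.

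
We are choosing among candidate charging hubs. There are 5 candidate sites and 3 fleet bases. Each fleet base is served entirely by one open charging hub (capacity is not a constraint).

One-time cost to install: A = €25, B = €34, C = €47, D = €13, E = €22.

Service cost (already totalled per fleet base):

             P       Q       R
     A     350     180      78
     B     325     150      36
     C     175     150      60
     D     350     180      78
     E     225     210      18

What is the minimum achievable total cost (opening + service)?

For any fixed open set, each fleet base goes to its cheapest open site; total = fixed + service.
{C, E}: P→C 175, Q→C 150, R→E 18. Service 343; fixed 69; total 412.
{C, D, E}: P→C 175, Q→C 150, R→E 18. Service 343; fixed 82; total 425.
{C}: service 385 + fixed 47 = 432
{A, B, C, D, E}: P→C 175, Q→B 150, R→E 18. Service 343; fixed 141; total 484.
No other subset beats 412.

Minimum total cost: 412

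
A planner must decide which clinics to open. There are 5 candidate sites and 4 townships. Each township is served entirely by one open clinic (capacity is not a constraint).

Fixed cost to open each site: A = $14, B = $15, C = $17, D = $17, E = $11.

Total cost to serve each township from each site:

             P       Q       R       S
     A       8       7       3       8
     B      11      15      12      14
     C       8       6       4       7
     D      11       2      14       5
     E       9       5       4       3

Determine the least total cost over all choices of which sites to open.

For any fixed open set, each township goes to its cheapest open site; total = fixed + service.
{E}: P→E 9, Q→E 5, R→E 4, S→E 3. Service 21; fixed 11; total 32.
{A}: P→A 8, Q→A 7, R→A 3, S→A 8. Service 26; fixed 14; total 40.
{C}: service 25 + fixed 17 = 42
{A, B, C, D, E}: service 16 + fixed 74 = 90
No other subset beats 32.

Minimum total cost: 32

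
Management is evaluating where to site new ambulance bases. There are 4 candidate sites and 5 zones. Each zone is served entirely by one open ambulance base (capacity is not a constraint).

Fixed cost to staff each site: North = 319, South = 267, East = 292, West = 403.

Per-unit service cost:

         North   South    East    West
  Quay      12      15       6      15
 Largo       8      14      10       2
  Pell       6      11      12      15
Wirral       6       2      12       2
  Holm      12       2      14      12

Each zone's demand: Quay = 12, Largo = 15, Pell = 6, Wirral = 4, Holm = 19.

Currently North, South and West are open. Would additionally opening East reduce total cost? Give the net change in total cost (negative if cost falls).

No — net change +220 (cost rises by 220).

Current service cost with {North, South, West}: 256.
Adding East: each zone re-picks its cheapest; new service cost 184, saving 72.
Extra fixed cost: 292. Net change = 292 − 72 = 220.
(Totals: 1245 → 1465.)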